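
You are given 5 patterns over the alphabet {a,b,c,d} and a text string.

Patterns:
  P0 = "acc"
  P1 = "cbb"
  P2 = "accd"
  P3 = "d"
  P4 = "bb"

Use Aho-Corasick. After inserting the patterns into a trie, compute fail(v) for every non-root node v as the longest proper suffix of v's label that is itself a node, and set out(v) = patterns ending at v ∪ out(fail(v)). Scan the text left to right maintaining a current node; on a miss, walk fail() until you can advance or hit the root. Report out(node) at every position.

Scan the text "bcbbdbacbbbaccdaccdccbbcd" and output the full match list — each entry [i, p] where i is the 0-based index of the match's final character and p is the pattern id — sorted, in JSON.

Build:
Trie nodes:
  0='ε' goto a→1 b→9 c→4 d→8
  1='a' goto c→2
  2='ac' goto c→3
  3='acc' goto d→7  [P0 ends]
  4='c' goto b→5
  5='cb' goto b→6
  6='cbb' goto ·  [P1 ends]
  7='accd' goto ·  [P2 ends]
  8='d' goto ·  [P3 ends]
  9='b' goto b→10
  10='bb' goto ·  [P4 ends]

Failure links (BFS by depth):
  fail(1) 'a': from fail(0)=0 chase 'a': 0 ⇒ 0;  out=∅∪out(0)=∅
  fail(4) 'c': from fail(0)=0 chase 'c': 0 ⇒ 0;  out=∅∪out(0)=∅
  fail(8) 'd': from fail(0)=0 chase 'd': 0 ⇒ 0;  out={3}∪out(0)={3}
  fail(9) 'b': from fail(0)=0 chase 'b': 0 ⇒ 0;  out=∅∪out(0)=∅
  fail(2) 'ac': from fail(1)=0 chase 'c': 0 ⇒ 4;  out=∅∪out(4)=∅
  fail(5) 'cb': from fail(4)=0 chase 'b': 0 ⇒ 9;  out=∅∪out(9)=∅
  fail(10) 'bb': from fail(9)=0 chase 'b': 0 ⇒ 9;  out={4}∪out(9)={4}
  fail(3) 'acc': from fail(2)=4 chase 'c': 4→0 ⇒ 4;  out={0}∪out(4)={0}
  fail(6) 'cbb': from fail(5)=9 chase 'b': 9 ⇒ 10;  out={1}∪out(10)={1,4}
  fail(7) 'accd': from fail(3)=4 chase 'd': 4→0 ⇒ 8;  out={2}∪out(8)={2,3}

Text stream:
i=0 'b': node 0→9
i=1 'c': node 9→4 (fail-walked)
i=2 'b': node 4→5
i=3 'b': node 5→6  ** P1@[1:3],P4@[2:3]
i=4 'd': node 6→8 (fail-walked)  ** P3@[4:4]
i=5 'b': node 8→9 (fail-walked)
i=6 'a': node 9→1 (fail-walked)
i=7 'c': node 1→2
i=8 'b': node 2→5 (fail-walked)
i=9 'b': node 5→6  ** P1@[7:9],P4@[8:9]
i=10 'b': node 6→10 (fail-walked)  ** P4@[9:10]
i=11 'a': node 10→1 (fail-walked)
i=12 'c': node 1→2
i=13 'c': node 2→3  ** P0@[11:13]
i=14 'd': node 3→7  ** P2@[11:14],P3@[14:14]
i=15 'a': node 7→1 (fail-walked)
i=16 'c': node 1→2
i=17 'c': node 2→3  ** P0@[15:17]
i=18 'd': node 3→7  ** P2@[15:18],P3@[18:18]
i=19 'c': node 7→4 (fail-walked)
i=20 'c': node 4→4 (fail-walked)
i=21 'b': node 4→5
i=22 'b': node 5→6  ** P1@[20:22],P4@[21:22]
i=23 'c': node 6→4 (fail-walked)
i=24 'd': node 4→8 (fail-walked)  ** P3@[24:24]

All matches (sorted): [[3,1],[3,4],[4,3],[9,1],[9,4],[10,4],[13,0],[14,2],[14,3],[17,0],[18,2],[18,3],[22,1],[22,4],[24,3]]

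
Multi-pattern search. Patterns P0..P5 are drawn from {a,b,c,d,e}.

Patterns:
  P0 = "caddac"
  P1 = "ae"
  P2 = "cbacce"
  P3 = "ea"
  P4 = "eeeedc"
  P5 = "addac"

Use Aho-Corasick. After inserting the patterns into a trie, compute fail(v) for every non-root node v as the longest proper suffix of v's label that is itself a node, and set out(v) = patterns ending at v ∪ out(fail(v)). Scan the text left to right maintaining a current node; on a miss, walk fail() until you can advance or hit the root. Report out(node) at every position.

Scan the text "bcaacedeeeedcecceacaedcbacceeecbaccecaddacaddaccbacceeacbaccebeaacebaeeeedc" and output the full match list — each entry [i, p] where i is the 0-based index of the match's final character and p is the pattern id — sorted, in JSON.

Build:
Trie (insert patterns):
  n0 'ε': a→7 c→1 e→14
  n1 'c': a→2 b→9
  n2 'ca': d→3
  n3 'cad': d→4
  n4 'cadd': a→5
  n5 'cadda': c→6
  n6 'caddac': ·  [P0 ends]
  n7 'a': d→21 e→8
  n8 'ae': ·  [P1 ends]
  n9 'cb': a→10
  n10 'cba': c→11
  n11 'cbac': c→12
  n12 'cbacc': e→13
  n13 'cbacce': ·  [P2 ends]
  n14 'e': a→15 e→16
  n15 'ea': ·  [P3 ends]
  n16 'ee': e→17
  n17 'eee': e→18
  n18 'eeee': d→19
  n19 'eeeed': c→20
  n20 'eeeedc': ·  [P4 ends]
  n21 'ad': d→22
  n22 'add': a→23
  n23 'adda': c→24
  n24 'addac': ·  [P5 ends]

BFS fail/out derivation:
  n1('c'): parent n0 fail=0; on 'c' 0 → fail=0;  out ∅∪∅=∅
  n7('a'): parent n0 fail=0; on 'a' 0 → fail=0;  out ∅∪∅=∅
  n14('e'): parent n0 fail=0; on 'e' 0 → fail=0;  out ∅∪∅=∅
  n2('ca'): parent n1 fail=0; on 'a' 0 → fail=7;  out ∅∪∅=∅
  n8('ae'): parent n7 fail=0; on 'e' 0 → fail=14;  out {1}∪∅={1}
  n9('cb'): parent n1 fail=0; on 'b' 0 → fail=0;  out ∅∪∅=∅
  n15('ea'): parent n14 fail=0; on 'a' 0 → fail=7;  out {3}∪∅={3}
  n16('ee'): parent n14 fail=0; on 'e' 0 → fail=14;  out ∅∪∅=∅
  n21('ad'): parent n7 fail=0; on 'd' 0 → fail=0;  out ∅∪∅=∅
  n3('cad'): parent n2 fail=7; on 'd' 7 → fail=21;  out ∅∪∅=∅
  n10('cba'): parent n9 fail=0; on 'a' 0 → fail=7;  out ∅∪∅=∅
  n17('eee'): parent n16 fail=14; on 'e' 14 → fail=16;  out ∅∪∅=∅
  n22('add'): parent n21 fail=0; on 'd' 0 → fail=0;  out ∅∪∅=∅
  n4('cadd'): parent n3 fail=21; on 'd' 21 → fail=22;  out ∅∪∅=∅
  n11('cbac'): parent n10 fail=7; on 'c' 7→0 → fail=1;  out ∅∪∅=∅
  n18('eeee'): parent n17 fail=16; on 'e' 16 → fail=17;  out ∅∪∅=∅
  n23('adda'): parent n22 fail=0; on 'a' 0 → fail=7;  out ∅∪∅=∅
  n5('cadda'): parent n4 fail=22; on 'a' 22 → fail=23;  out ∅∪∅=∅
  n12('cbacc'): parent n11 fail=1; on 'c' 1→0 → fail=1;  out ∅∪∅=∅
  n19('eeeed'): parent n18 fail=17; on 'd' 17→16→14→0 → fail=0;  out ∅∪∅=∅
  n24('addac'): parent n23 fail=7; on 'c' 7→0 → fail=1;  out {5}∪∅={5}
  n6('caddac'): parent n5 fail=23; on 'c' 23 → fail=24;  out {0}∪{5}={0,5}
  n13('cbacce'): parent n12 fail=1; on 'e' 1→0 → fail=14;  out {2}∪∅={2}
  n20('eeeedc'): parent n19 fail=0; on 'c' 0 → fail=1;  out {4}∪∅={4}

Scan:
[0] read 'b'  n0⇒n0
[1] read 'c'  n0⇒n1
[2] read 'a'  n1⇒n2
[3] read 'a'  n2⇒n7 (fail-walked)
[4] read 'c'  n7⇒n1 (fail-walked)
[5] read 'e'  n1⇒n14 (fail-walked)
[6] read 'd'  n14⇒n0 (fail-walked)
[7] read 'e'  n0⇒n14
[8] read 'e'  n14⇒n16
[9] read 'e'  n16⇒n17
[10] read 'e'  n17⇒n18
[11] read 'd'  n18⇒n19
[12] read 'c'  n19⇒n20  ** P4@[7:12]
[13] read 'e'  n20⇒n14 (fail-walked)
[14] read 'c'  n14⇒n1 (fail-walked)
[15] read 'c'  n1⇒n1 (fail-walked)
[16] read 'e'  n1⇒n14 (fail-walked)
[17] read 'a'  n14⇒n15  ** P3@[16:17]
[18] read 'c'  n15⇒n1 (fail-walked)
[19] read 'a'  n1⇒n2
[20] read 'e'  n2⇒n8 (fail-walked)  ** P1@[19:20]
[21] read 'd'  n8⇒n0 (fail-walked)
[22] read 'c'  n0⇒n1
[23] read 'b'  n1⇒n9
[24] read 'a'  n9⇒n10
[25] read 'c'  n10⇒n11
[26] read 'c'  n11⇒n12
[27] read 'e'  n12⇒n13  ** P2@[22:27]
[28] read 'e'  n13⇒n16 (fail-walked)
[29] read 'e'  n16⇒n17
[30] read 'c'  n17⇒n1 (fail-walked)
[31] read 'b'  n1⇒n9
[32] read 'a'  n9⇒n10
[33] read 'c'  n10⇒n11
[34] read 'c'  n11⇒n12
[35] read 'e'  n12⇒n13  ** P2@[30:35]
[36] read 'c'  n13⇒n1 (fail-walked)
[37] read 'a'  n1⇒n2
[38] read 'd'  n2⇒n3
[39] read 'd'  n3⇒n4
[40] read 'a'  n4⇒n5
[41] read 'c'  n5⇒n6  ** P0@[36:41],P5@[37:41]
[42] read 'a'  n6⇒n2 (fail-walked)
[43] read 'd'  n2⇒n3
[44] read 'd'  n3⇒n4
[45] read 'a'  n4⇒n5
[46] read 'c'  n5⇒n6  ** P0@[41:46],P5@[42:46]
[47] read 'c'  n6⇒n1 (fail-walked)
[48] read 'b'  n1⇒n9
[49] read 'a'  n9⇒n10
[50] read 'c'  n10⇒n11
[51] read 'c'  n11⇒n12
[52] read 'e'  n12⇒n13  ** P2@[47:52]
[53] read 'e'  n13⇒n16 (fail-walked)
[54] read 'a'  n16⇒n15 (fail-walked)  ** P3@[53:54]
[55] read 'c'  n15⇒n1 (fail-walked)
[56] read 'b'  n1⇒n9
[57] read 'a'  n9⇒n10
[58] read 'c'  n10⇒n11
[59] read 'c'  n11⇒n12
[60] read 'e'  n12⇒n13  ** P2@[55:60]
[61] read 'b'  n13⇒n0 (fail-walked)
[62] read 'e'  n0⇒n14
[63] read 'a'  n14⇒n15  ** P3@[62:63]
[64] read 'a'  n15⇒n7 (fail-walked)
[65] read 'c'  n7⇒n1 (fail-walked)
[66] read 'e'  n1⇒n14 (fail-walked)
[67] read 'b'  n14⇒n0 (fail-walked)
[68] read 'a'  n0⇒n7
[69] read 'e'  n7⇒n8  ** P1@[68:69]
[70] read 'e'  n8⇒n16 (fail-walked)
[71] read 'e'  n16⇒n17
[72] read 'e'  n17⇒n18
[73] read 'd'  n18⇒n19
[74] read 'c'  n19⇒n20  ** P4@[69:74]

All matches (sorted): [[12,4],[17,3],[20,1],[27,2],[35,2],[41,0],[41,5],[46,0],[46,5],[52,2],[54,3],[60,2],[63,3],[69,1],[74,4]]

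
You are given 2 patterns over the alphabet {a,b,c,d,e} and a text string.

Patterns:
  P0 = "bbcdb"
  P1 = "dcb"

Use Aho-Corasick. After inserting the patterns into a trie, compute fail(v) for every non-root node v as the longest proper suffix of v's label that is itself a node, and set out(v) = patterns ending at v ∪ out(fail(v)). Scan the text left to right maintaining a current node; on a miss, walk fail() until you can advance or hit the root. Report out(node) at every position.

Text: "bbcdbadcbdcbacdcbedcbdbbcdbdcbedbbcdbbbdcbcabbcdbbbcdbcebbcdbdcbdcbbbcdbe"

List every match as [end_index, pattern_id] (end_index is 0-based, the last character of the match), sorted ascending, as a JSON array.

Build:
Trie nodes:
  n0 'ε': b→1 d→6
  n1 'b': b→2
  n2 'bb': c→3
  n3 'bbc': d→4
  n4 'bbcd': b→5
  n5 'bbcdb': ·  ←P0
  n6 'd': c→7
  n7 'dc': b→8
  n8 'dcb': ·  ←P1

BFS fail/out derivation:
  n1('b'): parent n0 fail=0; on 'b' 0 → fail=0;  out ∅∪∅=∅
  n6('d'): parent n0 fail=0; on 'd' 0 → fail=0;  out ∅∪∅=∅
  n2('bb'): parent n1 fail=0; on 'b' 0 → fail=1;  out ∅∪∅=∅
  n7('dc'): parent n6 fail=0; on 'c' 0 → fail=0;  out ∅∪∅=∅
  n3('bbc'): parent n2 fail=1; on 'c' 1→0 → fail=0;  out ∅∪∅=∅
  n8('dcb'): parent n7 fail=0; on 'b' 0 → fail=1;  out {1}∪∅={1}
  n4('bbcd'): parent n3 fail=0; on 'd' 0 → fail=6;  out ∅∪∅=∅
  n5('bbcdb'): parent n4 fail=6; on 'b' 6→0 → fail=1;  out {0}∪∅={0}

Run:
[0] read 'b'  n0⇒n1
[1] read 'b'  n1⇒n2
[2] read 'c'  n2⇒n3
[3] read 'd'  n3⇒n4
[4] read 'b'  n4⇒n5  → match P0@[0:4]
[5] read 'a'  n5⇒n0 (via fail)
[6] read 'd'  n0⇒n6
[7] read 'c'  n6⇒n7
[8] read 'b'  n7⇒n8  → match P1@[6:8]
[9] read 'd'  n8⇒n6 (via fail)
[10] read 'c'  n6⇒n7
[11] read 'b'  n7⇒n8  → match P1@[9:11]
[12] read 'a'  n8⇒n0 (via fail)
[13] read 'c'  n0⇒n0
[14] read 'd'  n0⇒n6
[15] read 'c'  n6⇒n7
[16] read 'b'  n7⇒n8  → match P1@[14:16]
[17] read 'e'  n8⇒n0 (via fail)
[18] read 'd'  n0⇒n6
[19] read 'c'  n6⇒n7
[20] read 'b'  n7⇒n8  → match P1@[18:20]
[21] read 'd'  n8⇒n6 (via fail)
[22] read 'b'  n6⇒n1 (via fail)
[23] read 'b'  n1⇒n2
[24] read 'c'  n2⇒n3
[25] read 'd'  n3⇒n4
[26] read 'b'  n4⇒n5  → match P0@[22:26]
[27] read 'd'  n5⇒n6 (via fail)
[28] read 'c'  n6⇒n7
[29] read 'b'  n7⇒n8  → match P1@[27:29]
[30] read 'e'  n8⇒n0 (via fail)
[31] read 'd'  n0⇒n6
[32] read 'b'  n6⇒n1 (via fail)
[33] read 'b'  n1⇒n2
[34] read 'c'  n2⇒n3
[35] read 'd'  n3⇒n4
[36] read 'b'  n4⇒n5  → match P0@[32:36]
[37] read 'b'  n5⇒n2 (via fail)
[38] read 'b'  n2⇒n2 (via fail)
[39] read 'd'  n2⇒n6 (via fail)
[40] read 'c'  n6⇒n7
[41] read 'b'  n7⇒n8  → match P1@[39:41]
[42] read 'c'  n8⇒n0 (via fail)
[43] read 'a'  n0⇒n0
[44] read 'b'  n0⇒n1
[45] read 'b'  n1⇒n2
[46] read 'c'  n2⇒n3
[47] read 'd'  n3⇒n4
[48] read 'b'  n4⇒n5  → match P0@[44:48]
[49] read 'b'  n5⇒n2 (via fail)
[50] read 'b'  n2⇒n2 (via fail)
[51] read 'c'  n2⇒n3
[52] read 'd'  n3⇒n4
[53] read 'b'  n4⇒n5  → match P0@[49:53]
[54] read 'c'  n5⇒n0 (via fail)
[55] read 'e'  n0⇒n0
[56] read 'b'  n0⇒n1
[57] read 'b'  n1⇒n2
[58] read 'c'  n2⇒n3
[59] read 'd'  n3⇒n4
[60] read 'b'  n4⇒n5  → match P0@[56:60]
[61] read 'd'  n5⇒n6 (via fail)
[62] read 'c'  n6⇒n7
[63] read 'b'  n7⇒n8  → match P1@[61:63]
[64] read 'd'  n8⇒n6 (via fail)
[65] read 'c'  n6⇒n7
[66] read 'b'  n7⇒n8  → match P1@[64:66]
[67] read 'b'  n8⇒n2 (via fail)
[68] read 'b'  n2⇒n2 (via fail)
[69] read 'c'  n2⇒n3
[70] read 'd'  n3⇒n4
[71] read 'b'  n4⇒n5  → match P0@[67:71]
[72] read 'e'  n5⇒n0 (via fail)

Matches: [[4,0],[8,1],[11,1],[16,1],[20,1],[26,0],[29,1],[36,0],[41,1],[48,0],[53,0],[60,0],[63,1],[66,1],[71,0]]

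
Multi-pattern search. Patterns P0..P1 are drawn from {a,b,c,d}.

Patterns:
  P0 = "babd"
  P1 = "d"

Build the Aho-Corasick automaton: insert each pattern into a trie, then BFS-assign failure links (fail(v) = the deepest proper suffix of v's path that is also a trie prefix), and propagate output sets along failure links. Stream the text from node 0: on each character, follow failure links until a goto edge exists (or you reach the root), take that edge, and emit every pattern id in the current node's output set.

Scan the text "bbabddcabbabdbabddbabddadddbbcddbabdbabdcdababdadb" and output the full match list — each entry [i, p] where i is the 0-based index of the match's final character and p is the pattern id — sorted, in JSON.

Build:
Trie nodes:
  0='ε' goto b→1 d→5
  1='b' goto a→2
  2='ba' goto b→3
  3='bab' goto d→4
  4='babd' goto ·  [P0 ends]
  5='d' goto ·  [P1 ends]

BFS fail/out derivation:
  n1('b'): parent n0 fail=0; on 'b' 0 → fail=0;  out ∅∪∅=∅
  n5('d'): parent n0 fail=0; on 'd' 0 → fail=0;  out {1}∪∅={1}
  n2('ba'): parent n1 fail=0; on 'a' 0 → fail=0;  out ∅∪∅=∅
  n3('bab'): parent n2 fail=0; on 'b' 0 → fail=1;  out ∅∪∅=∅
  n4('babd'): parent n3 fail=1; on 'd' 1→0 → fail=5;  out {0}∪{1}={0,1}

Run:
[0] read 'b'  n0⇒n1
[1] read 'b'  n1⇒n1 ·f
[2] read 'a'  n1⇒n2
[3] read 'b'  n2⇒n3
[4] read 'd'  n3⇒n4  ** P0@[1:4],P1@[4:4]
[5] read 'd'  n4⇒n5 ·f  ** P1@[5:5]
[6] read 'c'  n5⇒n0 ·f
[7] read 'a'  n0⇒n0
[8] read 'b'  n0⇒n1
[9] read 'b'  n1⇒n1 ·f
[10] read 'a'  n1⇒n2
[11] read 'b'  n2⇒n3
[12] read 'd'  n3⇒n4  ** P0@[9:12],P1@[12:12]
[13] read 'b'  n4⇒n1 ·f
[14] read 'a'  n1⇒n2
[15] read 'b'  n2⇒n3
[16] read 'd'  n3⇒n4  ** P0@[13:16],P1@[16:16]
[17] read 'd'  n4⇒n5 ·f  ** P1@[17:17]
[18] read 'b'  n5⇒n1 ·f
[19] read 'a'  n1⇒n2
[20] read 'b'  n2⇒n3
[21] read 'd'  n3⇒n4  ** P0@[18:21],P1@[21:21]
[22] read 'd'  n4⇒n5 ·f  ** P1@[22:22]
[23] read 'a'  n5⇒n0 ·f
[24] read 'd'  n0⇒n5  ** P1@[24:24]
[25] read 'd'  n5⇒n5 ·f  ** P1@[25:25]
[26] read 'd'  n5⇒n5 ·f  ** P1@[26:26]
[27] read 'b'  n5⇒n1 ·f
[28] read 'b'  n1⇒n1 ·f
[29] read 'c'  n1⇒n0 ·f
[30] read 'd'  n0⇒n5  ** P1@[30:30]
[31] read 'd'  n5⇒n5 ·f  ** P1@[31:31]
[32] read 'b'  n5⇒n1 ·f
[33] read 'a'  n1⇒n2
[34] read 'b'  n2⇒n3
[35] read 'd'  n3⇒n4  ** P0@[32:35],P1@[35:35]
[36] read 'b'  n4⇒n1 ·f
[37] read 'a'  n1⇒n2
[38] read 'b'  n2⇒n3
[39] read 'd'  n3⇒n4  ** P0@[36:39],P1@[39:39]
[40] read 'c'  n4⇒n0 ·f
[41] read 'd'  n0⇒n5  ** P1@[41:41]
[42] read 'a'  n5⇒n0 ·f
[43] read 'b'  n0⇒n1
[44] read 'a'  n1⇒n2
[45] read 'b'  n2⇒n3
[46] read 'd'  n3⇒n4  ** P0@[43:46],P1@[46:46]
[47] read 'a'  n4⇒n0 ·f
[48] read 'd'  n0⇒n5  ** P1@[48:48]
[49] read 'b'  n5⇒n1 ·f

Matches: [[4,0],[4,1],[5,1],[12,0],[12,1],[16,0],[16,1],[17,1],[21,0],[21,1],[22,1],[24,1],[25,1],[26,1],[30,1],[31,1],[35,0],[35,1],[39,0],[39,1],[41,1],[46,0],[46,1],[48,1]]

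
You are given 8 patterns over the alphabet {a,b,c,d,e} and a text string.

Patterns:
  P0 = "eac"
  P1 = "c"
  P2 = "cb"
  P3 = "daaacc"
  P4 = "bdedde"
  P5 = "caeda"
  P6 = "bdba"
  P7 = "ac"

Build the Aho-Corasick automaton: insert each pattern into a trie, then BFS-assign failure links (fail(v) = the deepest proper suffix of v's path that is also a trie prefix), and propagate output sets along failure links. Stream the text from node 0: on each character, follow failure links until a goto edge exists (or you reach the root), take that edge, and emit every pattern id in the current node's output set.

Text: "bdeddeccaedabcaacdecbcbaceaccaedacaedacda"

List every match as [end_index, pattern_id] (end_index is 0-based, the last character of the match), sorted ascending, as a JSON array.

Construct AC machine:
Trie (insert patterns):
  n0 'ε': a→24 b→12 c→4 d→6 e→1
  n1 'e': a→2
  n2 'ea': c→3
  n3 'eac': ·  ←P0
  n4 'c': a→18 b→5  ←P1
  n5 'cb': ·  ←P2
  n6 'd': a→7
  n7 'da': a→8
  n8 'daa': a→9
  n9 'daaa': c→10
  n10 'daaac': c→11
  n11 'daaacc': ·  ←P3
  n12 'b': d→13
  n13 'bd': b→22 e→14
  n14 'bde': d→15
  n15 'bded': d→16
  n16 'bdedd': e→17
  n17 'bdedde': ·  ←P4
  n18 'ca': e→19
  n19 'cae': d→20
  n20 'caed': a→21
  n21 'caeda': ·  ←P5
  n22 'bdb': a→23
  n23 'bdba': ·  ←P6
  n24 'a': c→25
  n25 'ac': ·  ←P7

Failure links (BFS by depth):
  n1('e'): parent n0 fail=0; on 'e' 0 → fail=0;  out ∅∪∅=∅
  n4('c'): parent n0 fail=0; on 'c' 0 → fail=0;  out {1}∪∅={1}
  n6('d'): parent n0 fail=0; on 'd' 0 → fail=0;  out ∅∪∅=∅
  n12('b'): parent n0 fail=0; on 'b' 0 → fail=0;  out ∅∪∅=∅
  n24('a'): parent n0 fail=0; on 'a' 0 → fail=0;  out ∅∪∅=∅
  n2('ea'): parent n1 fail=0; on 'a' 0 → fail=24;  out ∅∪∅=∅
  n5('cb'): parent n4 fail=0; on 'b' 0 → fail=12;  out {2}∪∅={2}
  n7('da'): parent n6 fail=0; on 'a' 0 → fail=24;  out ∅∪∅=∅
  n13('bd'): parent n12 fail=0; on 'd' 0 → fail=6;  out ∅∪∅=∅
  n18('ca'): parent n4 fail=0; on 'a' 0 → fail=24;  out ∅∪∅=∅
  n25('ac'): parent n24 fail=0; on 'c' 0 → fail=4;  out {7}∪{1}={1,7}
  n3('eac'): parent n2 fail=24; on 'c' 24 → fail=25;  out {0}∪{1,7}={0,1,7}
  n8('daa'): parent n7 fail=24; on 'a' 24→0 → fail=24;  out ∅∪∅=∅
  n14('bde'): parent n13 fail=6; on 'e' 6→0 → fail=1;  out ∅∪∅=∅
  n19('cae'): parent n18 fail=24; on 'e' 24→0 → fail=1;  out ∅∪∅=∅
  n22('bdb'): parent n13 fail=6; on 'b' 6→0 → fail=12;  out ∅∪∅=∅
  n9('daaa'): parent n8 fail=24; on 'a' 24→0 → fail=24;  out ∅∪∅=∅
  n15('bded'): parent n14 fail=1; on 'd' 1→0 → fail=6;  out ∅∪∅=∅
  n20('caed'): parent n19 fail=1; on 'd' 1→0 → fail=6;  out ∅∪∅=∅
  n23('bdba'): parent n22 fail=12; on 'a' 12→0 → fail=24;  out {6}∪∅={6}
  n10('daaac'): parent n9 fail=24; on 'c' 24 → fail=25;  out ∅∪{1,7}={1,7}
  n16('bdedd'): parent n15 fail=6; on 'd' 6→0 → fail=6;  out ∅∪∅=∅
  n21('caeda'): parent n20 fail=6; on 'a' 6 → fail=7;  out {5}∪∅={5}
  n11('daaacc'): parent n10 fail=25; on 'c' 25→4→0 → fail=4;  out {3}∪{1}={1,3}
  n17('bdedde'): parent n16 fail=6; on 'e' 6→0 → fail=1;  out {4}∪∅={4}

Text stream:
[0] read 'b'  n0⇒n12
[1] read 'd'  n12⇒n13
[2] read 'e'  n13⇒n14
[3] read 'd'  n14⇒n15
[4] read 'd'  n15⇒n16
[5] read 'e'  n16⇒n17  emit P4@[0:5]
[6] read 'c'  n17⇒n4 (fail-walked)  emit P1@[6:6]
[7] read 'c'  n4⇒n4 (fail-walked)  emit P1@[7:7]
[8] read 'a'  n4⇒n18
[9] read 'e'  n18⇒n19
[10] read 'd'  n19⇒n20
[11] read 'a'  n20⇒n21  emit P5@[7:11]
[12] read 'b'  n21⇒n12 (fail-walked)
[13] read 'c'  n12⇒n4 (fail-walked)  emit P1@[13:13]
[14] read 'a'  n4⇒n18
[15] read 'a'  n18⇒n24 (fail-walked)
[16] read 'c'  n24⇒n25  emit P1@[16:16],P7@[15:16]
[17] read 'd'  n25⇒n6 (fail-walked)
[18] read 'e'  n6⇒n1 (fail-walked)
[19] read 'c'  n1⇒n4 (fail-walked)  emit P1@[19:19]
[20] read 'b'  n4⇒n5  emit P2@[19:20]
[21] read 'c'  n5⇒n4 (fail-walked)  emit P1@[21:21]
[22] read 'b'  n4⇒n5  emit P2@[21:22]
[23] read 'a'  n5⇒n24 (fail-walked)
[24] read 'c'  n24⇒n25  emit P1@[24:24],P7@[23:24]
[25] read 'e'  n25⇒n1 (fail-walked)
[26] read 'a'  n1⇒n2
[27] read 'c'  n2⇒n3  emit P0@[25:27],P1@[27:27],P7@[26:27]
[28] read 'c'  n3⇒n4 (fail-walked)  emit P1@[28:28]
[29] read 'a'  n4⇒n18
[30] read 'e'  n18⇒n19
[31] read 'd'  n19⇒n20
[32] read 'a'  n20⇒n21  emit P5@[28:32]
[33] read 'c'  n21⇒n25 (fail-walked)  emit P1@[33:33],P7@[32:33]
[34] read 'a'  n25⇒n18 (fail-walked)
[35] read 'e'  n18⇒n19
[36] read 'd'  n19⇒n20
[37] read 'a'  n20⇒n21  emit P5@[33:37]
[38] read 'c'  n21⇒n25 (fail-walked)  emit P1@[38:38],P7@[37:38]
[39] read 'd'  n25⇒n6 (fail-walked)
[40] read 'a'  n6⇒n7

Result: [[5,4],[6,1],[7,1],[11,5],[13,1],[16,1],[16,7],[19,1],[20,2],[21,1],[22,2],[24,1],[24,7],[27,0],[27,1],[27,7],[28,1],[32,5],[33,1],[33,7],[37,5],[38,1],[38,7]]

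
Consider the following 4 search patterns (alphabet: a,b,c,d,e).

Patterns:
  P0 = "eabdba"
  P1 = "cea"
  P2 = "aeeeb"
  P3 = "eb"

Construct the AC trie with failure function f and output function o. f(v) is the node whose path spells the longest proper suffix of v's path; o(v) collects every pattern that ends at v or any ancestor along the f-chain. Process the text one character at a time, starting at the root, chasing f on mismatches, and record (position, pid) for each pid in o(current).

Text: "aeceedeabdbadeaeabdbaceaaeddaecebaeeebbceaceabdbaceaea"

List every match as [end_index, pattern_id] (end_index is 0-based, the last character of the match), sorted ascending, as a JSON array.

Build automaton:
Trie nodes:
  0='ε' goto a→10 c→7 e→1
  1='e' goto a→2 b→15
  2='ea' goto b→3
  3='eab' goto d→4
  4='eabd' goto b→5
  5='eabdb' goto a→6
  6='eabdba' goto ·  [P0 ends]
  7='c' goto e→8
  8='ce' goto a→9
  9='cea' goto ·  [P1 ends]
  10='a' goto e→11
  11='ae' goto e→12
  12='aee' goto e→13
  13='aeee' goto b→14
  14='aeeeb' goto ·  [P2 ends]
  15='eb' goto ·  [P3 ends]

BFS fail/out derivation:
  n1('e'): parent n0 fail=0; on 'e' 0 → fail=0;  out ∅∪∅=∅
  n7('c'): parent n0 fail=0; on 'c' 0 → fail=0;  out ∅∪∅=∅
  n10('a'): parent n0 fail=0; on 'a' 0 → fail=0;  out ∅∪∅=∅
  n2('ea'): parent n1 fail=0; on 'a' 0 → fail=10;  out ∅∪∅=∅
  n8('ce'): parent n7 fail=0; on 'e' 0 → fail=1;  out ∅∪∅=∅
  n11('ae'): parent n10 fail=0; on 'e' 0 → fail=1;  out ∅∪∅=∅
  n15('eb'): parent n1 fail=0; on 'b' 0 → fail=0;  out {3}∪∅={3}
  n3('eab'): parent n2 fail=10; on 'b' 10→0 → fail=0;  out ∅∪∅=∅
  n9('cea'): parent n8 fail=1; on 'a' 1 → fail=2;  out {1}∪∅={1}
  n12('aee'): parent n11 fail=1; on 'e' 1→0 → fail=1;  out ∅∪∅=∅
  n4('eabd'): parent n3 fail=0; on 'd' 0 → fail=0;  out ∅∪∅=∅
  n13('aeee'): parent n12 fail=1; on 'e' 1→0 → fail=1;  out ∅∪∅=∅
  n5('eabdb'): parent n4 fail=0; on 'b' 0 → fail=0;  out ∅∪∅=∅
  n14('aeeeb'): parent n13 fail=1; on 'b' 1 → fail=15;  out {2}∪{3}={2,3}
  n6('eabdba'): parent n5 fail=0; on 'a' 0 → fail=10;  out {0}∪∅={0}

Scan:
pos 0 'a': at 10
pos 1 'e': at 11
pos 2 'c': at 7 (fail-walked)
pos 3 'e': at 8
pos 4 'e': at 1 (fail-walked)
pos 5 'd': at 0 (fail-walked)
pos 6 'e': at 1
pos 7 'a': at 2
pos 8 'b': at 3
pos 9 'd': at 4
pos 10 'b': at 5
pos 11 'a': at 6  → match P0@[6:11]
pos 12 'd': at 0 (fail-walked)
pos 13 'e': at 1
pos 14 'a': at 2
pos 15 'e': at 11 (fail-walked)
pos 16 'a': at 2 (fail-walked)
pos 17 'b': at 3
pos 18 'd': at 4
pos 19 'b': at 5
pos 20 'a': at 6  → match P0@[15:20]
pos 21 'c': at 7 (fail-walked)
pos 22 'e': at 8
pos 23 'a': at 9  → match P1@[21:23]
pos 24 'a': at 10 (fail-walked)
pos 25 'e': at 11
pos 26 'd': at 0 (fail-walked)
pos 27 'd': at 0
pos 28 'a': at 10
pos 29 'e': at 11
pos 30 'c': at 7 (fail-walked)
pos 31 'e': at 8
pos 32 'b': at 15 (fail-walked)  → match P3@[31:32]
pos 33 'a': at 10 (fail-walked)
pos 34 'e': at 11
pos 35 'e': at 12
pos 36 'e': at 13
pos 37 'b': at 14  → match P2@[33:37],P3@[36:37]
pos 38 'b': at 0 (fail-walked)
pos 39 'c': at 7
pos 40 'e': at 8
pos 41 'a': at 9  → match P1@[39:41]
pos 42 'c': at 7 (fail-walked)
pos 43 'e': at 8
pos 44 'a': at 9  → match P1@[42:44]
pos 45 'b': at 3 (fail-walked)
pos 46 'd': at 4
pos 47 'b': at 5
pos 48 'a': at 6  → match P0@[43:48]
pos 49 'c': at 7 (fail-walked)
pos 50 'e': at 8
pos 51 'a': at 9  → match P1@[49:51]
pos 52 'e': at 11 (fail-walked)
pos 53 'a': at 2 (fail-walked)

All matches (sorted): [[11,0],[20,0],[23,1],[32,3],[37,2],[37,3],[41,1],[44,1],[48,0],[51,1]]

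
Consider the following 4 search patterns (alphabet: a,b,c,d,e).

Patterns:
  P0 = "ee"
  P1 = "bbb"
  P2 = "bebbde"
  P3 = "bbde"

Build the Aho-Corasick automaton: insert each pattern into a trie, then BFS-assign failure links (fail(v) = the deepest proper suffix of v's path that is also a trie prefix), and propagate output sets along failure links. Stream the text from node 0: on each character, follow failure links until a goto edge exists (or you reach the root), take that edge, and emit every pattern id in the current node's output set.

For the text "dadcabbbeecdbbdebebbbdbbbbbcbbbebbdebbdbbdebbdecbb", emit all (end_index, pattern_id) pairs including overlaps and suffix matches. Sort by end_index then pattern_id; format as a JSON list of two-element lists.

Build:
Trie (insert patterns):
  n0 'ε': b→3 e→1
  n1 'e': e→2
  n2 'ee': ·  ←P0
  n3 'b': b→4 e→6
  n4 'bb': b→5 d→11
  n5 'bbb': ·  ←P1
  n6 'be': b→7
  n7 'beb': b→8
  n8 'bebb': d→9
  n9 'bebbd': e→10
  n10 'bebbde': ·  ←P2
  n11 'bbd': e→12
  n12 'bbde': ·  ←P3

BFS fail/out derivation:
  n1('e'): parent n0 fail=0; on 'e' 0 → fail=0;  out ∅∪∅=∅
  n3('b'): parent n0 fail=0; on 'b' 0 → fail=0;  out ∅∪∅=∅
  n2('ee'): parent n1 fail=0; on 'e' 0 → fail=1;  out {0}∪∅={0}
  n4('bb'): parent n3 fail=0; on 'b' 0 → fail=3;  out ∅∪∅=∅
  n6('be'): parent n3 fail=0; on 'e' 0 → fail=1;  out ∅∪∅=∅
  n5('bbb'): parent n4 fail=3; on 'b' 3 → fail=4;  out {1}∪∅={1}
  n7('beb'): parent n6 fail=1; on 'b' 1→0 → fail=3;  out ∅∪∅=∅
  n11('bbd'): parent n4 fail=3; on 'd' 3→0 → fail=0;  out ∅∪∅=∅
  n8('bebb'): parent n7 fail=3; on 'b' 3 → fail=4;  out ∅∪∅=∅
  n12('bbde'): parent n11 fail=0; on 'e' 0 → fail=1;  out {3}∪∅={3}
  n9('bebbd'): parent n8 fail=4; on 'd' 4 → fail=11;  out ∅∪∅=∅
  n10('bebbde'): parent n9 fail=11; on 'e' 11 → fail=12;  out {2}∪{3}={2,3}

Scan:
[0] read 'd'  n0⇒n0
[1] read 'a'  n0⇒n0
[2] read 'd'  n0⇒n0
[3] read 'c'  n0⇒n0
[4] read 'a'  n0⇒n0
[5] read 'b'  n0⇒n3
[6] read 'b'  n3⇒n4
[7] read 'b'  n4⇒n5  emit P1@[5:7]
[8] read 'e'  n5⇒n6 ·f
[9] read 'e'  n6⇒n2 ·f  emit P0@[8:9]
[10] read 'c'  n2⇒n0 ·f
[11] read 'd'  n0⇒n0
[12] read 'b'  n0⇒n3
[13] read 'b'  n3⇒n4
[14] read 'd'  n4⇒n11
[15] read 'e'  n11⇒n12  emit P3@[12:15]
[16] read 'b'  n12⇒n3 ·f
[17] read 'e'  n3⇒n6
[18] read 'b'  n6⇒n7
[19] read 'b'  n7⇒n8
[20] read 'b'  n8⇒n5 ·f  emit P1@[18:20]
[21] read 'd'  n5⇒n11 ·f
[22] read 'b'  n11⇒n3 ·f
[23] read 'b'  n3⇒n4
[24] read 'b'  n4⇒n5  emit P1@[22:24]
[25] read 'b'  n5⇒n5 ·f  emit P1@[23:25]
[26] read 'b'  n5⇒n5 ·f  emit P1@[24:26]
[27] read 'c'  n5⇒n0 ·f
[28] read 'b'  n0⇒n3
[29] read 'b'  n3⇒n4
[30] read 'b'  n4⇒n5  emit P1@[28:30]
[31] read 'e'  n5⇒n6 ·f
[32] read 'b'  n6⇒n7
[33] read 'b'  n7⇒n8
[34] read 'd'  n8⇒n9
[35] read 'e'  n9⇒n10  emit P2@[30:35],P3@[32:35]
[36] read 'b'  n10⇒n3 ·f
[37] read 'b'  n3⇒n4
[38] read 'd'  n4⇒n11
[39] read 'b'  n11⇒n3 ·f
[40] read 'b'  n3⇒n4
[41] read 'd'  n4⇒n11
[42] read 'e'  n11⇒n12  emit P3@[39:42]
[43] read 'b'  n12⇒n3 ·f
[44] read 'b'  n3⇒n4
[45] read 'd'  n4⇒n11
[46] read 'e'  n11⇒n12  emit P3@[43:46]
[47] read 'c'  n12⇒n0 ·f
[48] read 'b'  n0⇒n3
[49] read 'b'  n3⇒n4

Result: [[7,1],[9,0],[15,3],[20,1],[24,1],[25,1],[26,1],[30,1],[35,2],[35,3],[42,3],[46,3]]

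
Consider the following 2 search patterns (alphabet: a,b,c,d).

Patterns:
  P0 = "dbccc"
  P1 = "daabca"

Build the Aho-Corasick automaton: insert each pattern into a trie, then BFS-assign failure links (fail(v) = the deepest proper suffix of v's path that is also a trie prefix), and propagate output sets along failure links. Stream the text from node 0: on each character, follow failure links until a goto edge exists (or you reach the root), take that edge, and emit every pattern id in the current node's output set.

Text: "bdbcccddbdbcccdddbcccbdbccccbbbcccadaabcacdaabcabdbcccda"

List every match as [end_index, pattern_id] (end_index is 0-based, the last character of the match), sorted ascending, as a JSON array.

Construct AC machine:
Trie nodes:
  n0 'ε': d→1
  n1 'd': a→6 b→2
  n2 'db': c→3
  n3 'dbc': c→4
  n4 'dbcc': c→5
  n5 'dbccc': ·  [P0 ends]
  n6 'da': a→7
  n7 'daa': b→8
  n8 'daab': c→9
  n9 'daabc': a→10
  n10 'daabca': ·  [P1 ends]

Failure links (BFS by depth):
  fail(1) 'd': from fail(0)=0 chase 'd': 0 ⇒ 0;  out=∅∪out(0)=∅
  fail(2) 'db': from fail(1)=0 chase 'b': 0 ⇒ 0;  out=∅∪out(0)=∅
  fail(6) 'da': from fail(1)=0 chase 'a': 0 ⇒ 0;  out=∅∪out(0)=∅
  fail(3) 'dbc': from fail(2)=0 chase 'c': 0 ⇒ 0;  out=∅∪out(0)=∅
  fail(7) 'daa': from fail(6)=0 chase 'a': 0 ⇒ 0;  out=∅∪out(0)=∅
  fail(4) 'dbcc': from fail(3)=0 chase 'c': 0 ⇒ 0;  out=∅∪out(0)=∅
  fail(8) 'daab': from fail(7)=0 chase 'b': 0 ⇒ 0;  out=∅∪out(0)=∅
  fail(5) 'dbccc': from fail(4)=0 chase 'c': 0 ⇒ 0;  out={0}∪out(0)={0}
  fail(9) 'daabc': from fail(8)=0 chase 'c': 0 ⇒ 0;  out=∅∪out(0)=∅
  fail(10) 'daabca': from fail(9)=0 chase 'a': 0 ⇒ 0;  out={1}∪out(0)={1}

Run:
pos 0 'b': at 0
pos 1 'd': at 1
pos 2 'b': at 2
pos 3 'c': at 3
pos 4 'c': at 4
pos 5 'c': at 5  ** P0@[1:5]
pos 6 'd': at 1 (via fail)
pos 7 'd': at 1 (via fail)
pos 8 'b': at 2
pos 9 'd': at 1 (via fail)
pos 10 'b': at 2
pos 11 'c': at 3
pos 12 'c': at 4
pos 13 'c': at 5  ** P0@[9:13]
pos 14 'd': at 1 (via fail)
pos 15 'd': at 1 (via fail)
pos 16 'd': at 1 (via fail)
pos 17 'b': at 2
pos 18 'c': at 3
pos 19 'c': at 4
pos 20 'c': at 5  ** P0@[16:20]
pos 21 'b': at 0 (via fail)
pos 22 'd': at 1
pos 23 'b': at 2
pos 24 'c': at 3
pos 25 'c': at 4
pos 26 'c': at 5  ** P0@[22:26]
pos 27 'c': at 0 (via fail)
pos 28 'b': at 0
pos 29 'b': at 0
pos 30 'b': at 0
pos 31 'c': at 0
pos 32 'c': at 0
pos 33 'c': at 0
pos 34 'a': at 0
pos 35 'd': at 1
pos 36 'a': at 6
pos 37 'a': at 7
pos 38 'b': at 8
pos 39 'c': at 9
pos 40 'a': at 10  ** P1@[35:40]
pos 41 'c': at 0 (via fail)
pos 42 'd': at 1
pos 43 'a': at 6
pos 44 'a': at 7
pos 45 'b': at 8
pos 46 'c': at 9
pos 47 'a': at 10  ** P1@[42:47]
pos 48 'b': at 0 (via fail)
pos 49 'd': at 1
pos 50 'b': at 2
pos 51 'c': at 3
pos 52 'c': at 4
pos 53 'c': at 5  ** P0@[49:53]
pos 54 'd': at 1 (via fail)
pos 55 'a': at 6

Matches: [[5,0],[13,0],[20,0],[26,0],[40,1],[47,1],[53,0]]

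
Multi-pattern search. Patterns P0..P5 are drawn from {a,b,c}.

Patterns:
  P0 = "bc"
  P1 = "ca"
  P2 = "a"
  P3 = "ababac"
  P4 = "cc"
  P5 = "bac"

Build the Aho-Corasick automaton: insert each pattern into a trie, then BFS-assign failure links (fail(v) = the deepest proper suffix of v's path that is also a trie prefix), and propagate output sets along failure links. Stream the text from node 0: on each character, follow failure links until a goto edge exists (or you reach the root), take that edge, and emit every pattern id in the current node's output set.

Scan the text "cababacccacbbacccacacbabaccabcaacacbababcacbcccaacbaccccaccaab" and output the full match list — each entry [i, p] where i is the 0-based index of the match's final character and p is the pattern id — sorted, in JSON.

Build:
Trie nodes:
  n0 'ε': a→5 b→1 c→3
  n1 'b': a→12 c→2
  n2 'bc': ·  [P0 ends]
  n3 'c': a→4 c→11
  n4 'ca': ·  [P1 ends]
  n5 'a': b→6  [P2 ends]
  n6 'ab': a→7
  n7 'aba': b→8
  n8 'abab': a→9
  n9 'ababa': c→10
  n10 'ababac': ·  [P3 ends]
  n11 'cc': ·  [P4 ends]
  n12 'ba': c→13
  n13 'bac': ·  [P5 ends]

BFS fail/out derivation:
  n1('b'): parent n0 fail=0; on 'b' 0 → fail=0;  out ∅∪∅=∅
  n3('c'): parent n0 fail=0; on 'c' 0 → fail=0;  out ∅∪∅=∅
  n5('a'): parent n0 fail=0; on 'a' 0 → fail=0;  out {2}∪∅={2}
  n2('bc'): parent n1 fail=0; on 'c' 0 → fail=3;  out {0}∪∅={0}
  n4('ca'): parent n3 fail=0; on 'a' 0 → fail=5;  out {1}∪{2}={1,2}
  n6('ab'): parent n5 fail=0; on 'b' 0 → fail=1;  out ∅∪∅=∅
  n11('cc'): parent n3 fail=0; on 'c' 0 → fail=3;  out {4}∪∅={4}
  n12('ba'): parent n1 fail=0; on 'a' 0 → fail=5;  out ∅∪{2}={2}
  n7('aba'): parent n6 fail=1; on 'a' 1 → fail=12;  out ∅∪{2}={2}
  n13('bac'): parent n12 fail=5; on 'c' 5→0 → fail=3;  out {5}∪∅={5}
  n8('abab'): parent n7 fail=12; on 'b' 12→5 → fail=6;  out ∅∪∅=∅
  n9('ababa'): parent n8 fail=6; on 'a' 6 → fail=7;  out ∅∪{2}={2}
  n10('ababac'): parent n9 fail=7; on 'c' 7→12 → fail=13;  out {3}∪{5}={3,5}

Scan:
pos 0 'c': at 3
pos 1 'a': at 4  emit P1@[0:1],P2@[1:1]
pos 2 'b': at 6 ·f
pos 3 'a': at 7  emit P2@[3:3]
pos 4 'b': at 8
pos 5 'a': at 9  emit P2@[5:5]
pos 6 'c': at 10  emit P3@[1:6],P5@[4:6]
pos 7 'c': at 11 ·f  emit P4@[6:7]
pos 8 'c': at 11 ·f  emit P4@[7:8]
pos 9 'a': at 4 ·f  emit P1@[8:9],P2@[9:9]
pos 10 'c': at 3 ·f
pos 11 'b': at 1 ·f
pos 12 'b': at 1 ·f
pos 13 'a': at 12  emit P2@[13:13]
pos 14 'c': at 13  emit P5@[12:14]
pos 15 'c': at 11 ·f  emit P4@[14:15]
pos 16 'c': at 11 ·f  emit P4@[15:16]
pos 17 'a': at 4 ·f  emit P1@[16:17],P2@[17:17]
pos 18 'c': at 3 ·f
pos 19 'a': at 4  emit P1@[18:19],P2@[19:19]
pos 20 'c': at 3 ·f
pos 21 'b': at 1 ·f
pos 22 'a': at 12  emit P2@[22:22]
pos 23 'b': at 6 ·f
pos 24 'a': at 7  emit P2@[24:24]
pos 25 'c': at 13 ·f  emit P5@[23:25]
pos 26 'c': at 11 ·f  emit P4@[25:26]
pos 27 'a': at 4 ·f  emit P1@[26:27],P2@[27:27]
pos 28 'b': at 6 ·f
pos 29 'c': at 2 ·f  emit P0@[28:29]
pos 30 'a': at 4 ·f  emit P1@[29:30],P2@[30:30]
pos 31 'a': at 5 ·f  emit P2@[31:31]
pos 32 'c': at 3 ·f
pos 33 'a': at 4  emit P1@[32:33],P2@[33:33]
pos 34 'c': at 3 ·f
pos 35 'b': at 1 ·f
pos 36 'a': at 12  emit P2@[36:36]
pos 37 'b': at 6 ·f
pos 38 'a': at 7  emit P2@[38:38]
pos 39 'b': at 8
pos 40 'c': at 2 ·f  emit P0@[39:40]
pos 41 'a': at 4 ·f  emit P1@[40:41],P2@[41:41]
pos 42 'c': at 3 ·f
pos 43 'b': at 1 ·f
pos 44 'c': at 2  emit P0@[43:44]
pos 45 'c': at 11 ·f  emit P4@[44:45]
pos 46 'c': at 11 ·f  emit P4@[45:46]
pos 47 'a': at 4 ·f  emit P1@[46:47],P2@[47:47]
pos 48 'a': at 5 ·f  emit P2@[48:48]
pos 49 'c': at 3 ·f
pos 50 'b': at 1 ·f
pos 51 'a': at 12  emit P2@[51:51]
pos 52 'c': at 13  emit P5@[50:52]
pos 53 'c': at 11 ·f  emit P4@[52:53]
pos 54 'c': at 11 ·f  emit P4@[53:54]
pos 55 'c': at 11 ·f  emit P4@[54:55]
pos 56 'a': at 4 ·f  emit P1@[55:56],P2@[56:56]
pos 57 'c': at 3 ·f
pos 58 'c': at 11  emit P4@[57:58]
pos 59 'a': at 4 ·f  emit P1@[58:59],P2@[59:59]
pos 60 'a': at 5 ·f  emit P2@[60:60]
pos 61 'b': at 6

All matches (sorted): [[1,1],[1,2],[3,2],[5,2],[6,3],[6,5],[7,4],[8,4],[9,1],[9,2],[13,2],[14,5],[15,4],[16,4],[17,1],[17,2],[19,1],[19,2],[22,2],[24,2],[25,5],[26,4],[27,1],[27,2],[29,0],[30,1],[30,2],[31,2],[33,1],[33,2],[36,2],[38,2],[40,0],[41,1],[41,2],[44,0],[45,4],[46,4],[47,1],[47,2],[48,2],[51,2],[52,5],[53,4],[54,4],[55,4],[56,1],[56,2],[58,4],[59,1],[59,2],[60,2]]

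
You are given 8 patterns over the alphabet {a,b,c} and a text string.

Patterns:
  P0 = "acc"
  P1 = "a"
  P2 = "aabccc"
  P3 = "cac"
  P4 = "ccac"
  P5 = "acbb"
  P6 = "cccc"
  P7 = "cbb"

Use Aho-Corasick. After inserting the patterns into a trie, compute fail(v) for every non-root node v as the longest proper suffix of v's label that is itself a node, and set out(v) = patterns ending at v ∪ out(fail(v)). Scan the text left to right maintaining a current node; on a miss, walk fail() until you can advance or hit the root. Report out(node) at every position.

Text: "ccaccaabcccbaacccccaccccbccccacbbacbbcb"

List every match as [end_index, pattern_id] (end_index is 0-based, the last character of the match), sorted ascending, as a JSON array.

Build:
Trie (insert patterns):
  n0 'ε': a→1 c→9
  n1 'a': a→4 c→2  [P1 ends]
  n2 'ac': b→15 c→3
  n3 'acc': ·  [P0 ends]
  n4 'aa': b→5
  n5 'aab': c→6
  n6 'aabc': c→7
  n7 'aabcc': c→8
  n8 'aabccc': ·  [P2 ends]
  n9 'c': a→10 b→19 c→12
  n10 'ca': c→11
  n11 'cac': ·  [P3 ends]
  n12 'cc': a→13 c→17
  n13 'cca': c→14
  n14 'ccac': ·  [P4 ends]
  n15 'acb': b→16
  n16 'acbb': ·  [P5 ends]
  n17 'ccc': c→18
  n18 'cccc': ·  [P6 ends]
  n19 'cb': b→20
  n20 'cbb': ·  [P7 ends]

BFS fail/out derivation:
  n1('a'): parent n0 fail=0; on 'a' 0 → fail=0;  out {1}∪∅={1}
  n9('c'): parent n0 fail=0; on 'c' 0 → fail=0;  out ∅∪∅=∅
  n2('ac'): parent n1 fail=0; on 'c' 0 → fail=9;  out ∅∪∅=∅
  n4('aa'): parent n1 fail=0; on 'a' 0 → fail=1;  out ∅∪{1}={1}
  n10('ca'): parent n9 fail=0; on 'a' 0 → fail=1;  out ∅∪{1}={1}
  n12('cc'): parent n9 fail=0; on 'c' 0 → fail=9;  out ∅∪∅=∅
  n19('cb'): parent n9 fail=0; on 'b' 0 → fail=0;  out ∅∪∅=∅
  n3('acc'): parent n2 fail=9; on 'c' 9 → fail=12;  out {0}∪∅={0}
  n5('aab'): parent n4 fail=1; on 'b' 1→0 → fail=0;  out ∅∪∅=∅
  n11('cac'): parent n10 fail=1; on 'c' 1 → fail=2;  out {3}∪∅={3}
  n13('cca'): parent n12 fail=9; on 'a' 9 → fail=10;  out ∅∪{1}={1}
  n15('acb'): parent n2 fail=9; on 'b' 9 → fail=19;  out ∅∪∅=∅
  n17('ccc'): parent n12 fail=9; on 'c' 9 → fail=12;  out ∅∪∅=∅
  n20('cbb'): parent n19 fail=0; on 'b' 0 → fail=0;  out {7}∪∅={7}
  n6('aabc'): parent n5 fail=0; on 'c' 0 → fail=9;  out ∅∪∅=∅
  n14('ccac'): parent n13 fail=10; on 'c' 10 → fail=11;  out {4}∪{3}={3,4}
  n16('acbb'): parent n15 fail=19; on 'b' 19 → fail=20;  out {5}∪{7}={5,7}
  n18('cccc'): parent n17 fail=12; on 'c' 12 → fail=17;  out {6}∪∅={6}
  n7('aabcc'): parent n6 fail=9; on 'c' 9 → fail=12;  out ∅∪∅=∅
  n8('aabccc'): parent n7 fail=12; on 'c' 12 → fail=17;  out {2}∪∅={2}

Scan:
[0] read 'c'  n0⇒n9
[1] read 'c'  n9⇒n12
[2] read 'a'  n12⇒n13  ** P1@[2:2]
[3] read 'c'  n13⇒n14  ** P3@[1:3],P4@[0:3]
[4] read 'c'  n14⇒n3 (fail-walked)  ** P0@[2:4]
[5] read 'a'  n3⇒n13 (fail-walked)  ** P1@[5:5]
[6] read 'a'  n13⇒n4 (fail-walked)  ** P1@[6:6]
[7] read 'b'  n4⇒n5
[8] read 'c'  n5⇒n6
[9] read 'c'  n6⇒n7
[10] read 'c'  n7⇒n8  ** P2@[5:10]
[11] read 'b'  n8⇒n19 (fail-walked)
[12] read 'a'  n19⇒n1 (fail-walked)  ** P1@[12:12]
[13] read 'a'  n1⇒n4  ** P1@[13:13]
[14] read 'c'  n4⇒n2 (fail-walked)
[15] read 'c'  n2⇒n3  ** P0@[13:15]
[16] read 'c'  n3⇒n17 (fail-walked)
[17] read 'c'  n17⇒n18  ** P6@[14:17]
[18] read 'c'  n18⇒n18 (fail-walked)  ** P6@[15:18]
[19] read 'a'  n18⇒n13 (fail-walked)  ** P1@[19:19]
[20] read 'c'  n13⇒n14  ** P3@[18:20],P4@[17:20]
[21] read 'c'  n14⇒n3 (fail-walked)  ** P0@[19:21]
[22] read 'c'  n3⇒n17 (fail-walked)
[23] read 'c'  n17⇒n18  ** P6@[20:23]
[24] read 'b'  n18⇒n19 (fail-walked)
[25] read 'c'  n19⇒n9 (fail-walked)
[26] read 'c'  n9⇒n12
[27] read 'c'  n12⇒n17
[28] read 'c'  n17⇒n18  ** P6@[25:28]
[29] read 'a'  n18⇒n13 (fail-walked)  ** P1@[29:29]
[30] read 'c'  n13⇒n14  ** P3@[28:30],P4@[27:30]
[31] read 'b'  n14⇒n15 (fail-walked)
[32] read 'b'  n15⇒n16  ** P5@[29:32],P7@[30:32]
[33] read 'a'  n16⇒n1 (fail-walked)  ** P1@[33:33]
[34] read 'c'  n1⇒n2
[35] read 'b'  n2⇒n15
[36] read 'b'  n15⇒n16  ** P5@[33:36],P7@[34:36]
[37] read 'c'  n16⇒n9 (fail-walked)
[38] read 'b'  n9⇒n19

Matches: [[2,1],[3,3],[3,4],[4,0],[5,1],[6,1],[10,2],[12,1],[13,1],[15,0],[17,6],[18,6],[19,1],[20,3],[20,4],[21,0],[23,6],[28,6],[29,1],[30,3],[30,4],[32,5],[32,7],[33,1],[36,5],[36,7]]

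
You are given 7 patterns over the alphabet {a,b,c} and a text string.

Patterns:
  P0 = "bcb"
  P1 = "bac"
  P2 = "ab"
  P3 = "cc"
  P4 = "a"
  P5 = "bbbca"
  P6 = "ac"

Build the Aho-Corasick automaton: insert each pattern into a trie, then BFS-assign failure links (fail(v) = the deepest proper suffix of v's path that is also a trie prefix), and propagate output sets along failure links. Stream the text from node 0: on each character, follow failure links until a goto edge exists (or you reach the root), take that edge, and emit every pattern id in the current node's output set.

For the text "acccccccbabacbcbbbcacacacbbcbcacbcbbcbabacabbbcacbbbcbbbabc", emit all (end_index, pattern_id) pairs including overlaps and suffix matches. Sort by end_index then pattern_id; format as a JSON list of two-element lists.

Build:
Trie (insert patterns):
  n0 'ε': a→6 b→1 c→8
  n1 'b': a→4 b→10 c→2
  n2 'bc': b→3
  n3 'bcb': ·  [P0 ends]
  n4 'ba': c→5
  n5 'bac': ·  [P1 ends]
  n6 'a': b→7 c→14  [P4 ends]
  n7 'ab': ·  [P2 ends]
  n8 'c': c→9
  n9 'cc': ·  [P3 ends]
  n10 'bb': b→11
  n11 'bbb': c→12
  n12 'bbbc': a→13
  n13 'bbbca': ·  [P5 ends]
  n14 'ac': ·  [P6 ends]

Failure links (BFS by depth):
  n1('b'): parent n0 fail=0; on 'b' 0 → fail=0;  out ∅∪∅=∅
  n6('a'): parent n0 fail=0; on 'a' 0 → fail=0;  out {4}∪∅={4}
  n8('c'): parent n0 fail=0; on 'c' 0 → fail=0;  out ∅∪∅=∅
  n2('bc'): parent n1 fail=0; on 'c' 0 → fail=8;  out ∅∪∅=∅
  n4('ba'): parent n1 fail=0; on 'a' 0 → fail=6;  out ∅∪{4}={4}
  n7('ab'): parent n6 fail=0; on 'b' 0 → fail=1;  out {2}∪∅={2}
  n9('cc'): parent n8 fail=0; on 'c' 0 → fail=8;  out {3}∪∅={3}
  n10('bb'): parent n1 fail=0; on 'b' 0 → fail=1;  out ∅∪∅=∅
  n14('ac'): parent n6 fail=0; on 'c' 0 → fail=8;  out {6}∪∅={6}
  n3('bcb'): parent n2 fail=8; on 'b' 8→0 → fail=1;  out {0}∪∅={0}
  n5('bac'): parent n4 fail=6; on 'c' 6 → fail=14;  out {1}∪{6}={1,6}
  n11('bbb'): parent n10 fail=1; on 'b' 1 → fail=10;  out ∅∪∅=∅
  n12('bbbc'): parent n11 fail=10; on 'c' 10→1 → fail=2;  out ∅∪∅=∅
  n13('bbbca'): parent n12 fail=2; on 'a' 2→8→0 → fail=6;  out {5}∪{4}={4,5}

Run:
i=0 'a': node 0→6  → match P4@[0:0]
i=1 'c': node 6→14  → match P6@[0:1]
i=2 'c': node 14→9 ·f  → match P3@[1:2]
i=3 'c': node 9→9 ·f  → match P3@[2:3]
i=4 'c': node 9→9 ·f  → match P3@[3:4]
i=5 'c': node 9→9 ·f  → match P3@[4:5]
i=6 'c': node 9→9 ·f  → match P3@[5:6]
i=7 'c': node 9→9 ·f  → match P3@[6:7]
i=8 'b': node 9→1 ·f
i=9 'a': node 1→4  → match P4@[9:9]
i=10 'b': node 4→7 ·f  → match P2@[9:10]
i=11 'a': node 7→4 ·f  → match P4@[11:11]
i=12 'c': node 4→5  → match P1@[10:12],P6@[11:12]
i=13 'b': node 5→1 ·f
i=14 'c': node 1→2
i=15 'b': node 2→3  → match P0@[13:15]
i=16 'b': node 3→10 ·f
i=17 'b': node 10→11
i=18 'c': node 11→12
i=19 'a': node 12→13  → match P4@[19:19],P5@[15:19]
i=20 'c': node 13→14 ·f  → match P6@[19:20]
i=21 'a': node 14→6 ·f  → match P4@[21:21]
i=22 'c': node 6→14  → match P6@[21:22]
i=23 'a': node 14→6 ·f  → match P4@[23:23]
i=24 'c': node 6→14  → match P6@[23:24]
i=25 'b': node 14→1 ·f
i=26 'b': node 1→10
i=27 'c': node 10→2 ·f
i=28 'b': node 2→3  → match P0@[26:28]
i=29 'c': node 3→2 ·f
i=30 'a': node 2→6 ·f  → match P4@[30:30]
i=31 'c': node 6→14  → match P6@[30:31]
i=32 'b': node 14→1 ·f
i=33 'c': node 1→2
i=34 'b': node 2→3  → match P0@[32:34]
i=35 'b': node 3→10 ·f
i=36 'c': node 10→2 ·f
i=37 'b': node 2→3  → match P0@[35:37]
i=38 'a': node 3→4 ·f  → match P4@[38:38]
i=39 'b': node 4→7 ·f  → match P2@[38:39]
i=40 'a': node 7→4 ·f  → match P4@[40:40]
i=41 'c': node 4→5  → match P1@[39:41],P6@[40:41]
i=42 'a': node 5→6 ·f  → match P4@[42:42]
i=43 'b': node 6→7  → match P2@[42:43]
i=44 'b': node 7→10 ·f
i=45 'b': node 10→11
i=46 'c': node 11→12
i=47 'a': node 12→13  → match P4@[47:47],P5@[43:47]
i=48 'c': node 13→14 ·f  → match P6@[47:48]
i=49 'b': node 14→1 ·f
i=50 'b': node 1→10
i=51 'b': node 10→11
i=52 'c': node 11→12
i=53 'b': node 12→3 ·f  → match P0@[51:53]
i=54 'b': node 3→10 ·f
i=55 'b': node 10→11
i=56 'a': node 11→4 ·f  → match P4@[56:56]
i=57 'b': node 4→7 ·f  → match P2@[56:57]
i=58 'c': node 7→2 ·f

All matches (sorted): [[0,4],[1,6],[2,3],[3,3],[4,3],[5,3],[6,3],[7,3],[9,4],[10,2],[11,4],[12,1],[12,6],[15,0],[19,4],[19,5],[20,6],[21,4],[22,6],[23,4],[24,6],[28,0],[30,4],[31,6],[34,0],[37,0],[38,4],[39,2],[40,4],[41,1],[41,6],[42,4],[43,2],[47,4],[47,5],[48,6],[53,0],[56,4],[57,2]]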